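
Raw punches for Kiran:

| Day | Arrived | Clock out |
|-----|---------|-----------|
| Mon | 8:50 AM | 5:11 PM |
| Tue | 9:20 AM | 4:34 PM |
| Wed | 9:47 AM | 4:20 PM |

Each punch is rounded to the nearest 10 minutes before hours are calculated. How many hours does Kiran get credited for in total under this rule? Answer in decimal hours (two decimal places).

Mon: in 8:50 AM→8:50 AM, out 5:11 PM→5:10 PM; 8 h 20 min
Tue: in 9:20 AM→9:20 AM, out 4:34 PM→4:30 PM; 7 h 10 min
Wed: in 9:47 AM→9:50 AM, out 4:20 PM→4:20 PM; 6 h 30 min
Total credited: 22 h 0 min.

22.00 hours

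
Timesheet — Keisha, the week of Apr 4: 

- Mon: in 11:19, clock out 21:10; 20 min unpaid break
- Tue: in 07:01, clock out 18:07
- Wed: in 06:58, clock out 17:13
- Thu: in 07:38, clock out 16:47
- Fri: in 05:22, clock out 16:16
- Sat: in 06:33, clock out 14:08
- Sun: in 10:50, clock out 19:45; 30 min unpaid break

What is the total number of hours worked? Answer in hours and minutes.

66 h 55 min

Mon: 11:19–21:10 = 9 h 51 min; less 20 min break → 9 h 31 min
Tue: 07:01–18:07 = 11 h 6 min
Wed: 06:58–17:13 = 10 h 15 min
Thu: 07:38–16:47 = 9 h 9 min
Fri: 05:22–16:16 = 10 h 54 min
Sat: 06:33–14:08 = 7 h 35 min
Sun: 10:50–19:45 = 8 h 55 min; less 30 min break → 8 h 25 min
Total: 9 h 31 min + 11 h 6 min + 10 h 15 min + 9 h 9 min + 10 h 54 min + 7 h 35 min + 8 h 25 min = 66 h 55 min.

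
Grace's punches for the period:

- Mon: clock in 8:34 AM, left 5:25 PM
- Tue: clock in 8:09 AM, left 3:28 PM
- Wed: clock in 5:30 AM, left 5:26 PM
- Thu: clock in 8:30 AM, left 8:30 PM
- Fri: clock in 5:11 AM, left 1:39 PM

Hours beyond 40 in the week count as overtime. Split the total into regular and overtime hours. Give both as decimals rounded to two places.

Regular 40.00 hours, overtime 8.57 hours

Mon: 8:34 AM–5:25 PM = 8 h 51 min
Tue: 8:09 AM–3:28 PM = 7 h 19 min
Wed: 5:30 AM–5:26 PM = 11 h 56 min
Thu: 8:30 AM–8:30 PM = 12 h 0 min
Fri: 5:11 AM–1:39 PM = 8 h 28 min
Total worked: 48 h 34 min = 48.57 h.
Threshold 40 h → overtime 8 h 34 min, regular 40 h 0 min.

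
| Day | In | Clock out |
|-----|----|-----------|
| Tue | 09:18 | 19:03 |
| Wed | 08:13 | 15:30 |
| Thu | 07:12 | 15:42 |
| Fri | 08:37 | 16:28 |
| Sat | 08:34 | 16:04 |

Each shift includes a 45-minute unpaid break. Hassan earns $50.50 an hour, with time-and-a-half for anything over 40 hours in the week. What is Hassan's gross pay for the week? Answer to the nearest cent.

$1875.23

Tue: 09:18–19:03 = 9 h 45 min; less 45 min break → 9 h 0 min
Wed: 08:13–15:30 = 7 h 17 min; less 45 min break → 6 h 32 min
Thu: 07:12–15:42 = 8 h 30 min; less 45 min break → 7 h 45 min
Fri: 08:37–16:28 = 7 h 51 min; less 45 min break → 7 h 6 min
Sat: 08:34–16:04 = 7 h 30 min; less 45 min break → 6 h 45 min
Total worked: 37 h 8 min = 2228 min.
Regular 37 h 8 min = 2228 min at $50.50/h; overtime 0 h 0 min = 0 min at $75.75/h.
Pay = (2228 × $50.50 + 0 × $75.75) ÷ 60 = $1875.23.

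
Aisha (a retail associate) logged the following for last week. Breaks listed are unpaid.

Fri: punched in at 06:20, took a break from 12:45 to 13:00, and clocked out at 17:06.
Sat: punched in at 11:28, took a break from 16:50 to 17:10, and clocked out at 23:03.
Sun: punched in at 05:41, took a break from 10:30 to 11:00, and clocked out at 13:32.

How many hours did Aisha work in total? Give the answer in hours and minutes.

Fri: 06:20–17:06 = 10 h 46 min; less 15 min break → 10 h 31 min
Sat: 11:28–23:03 = 11 h 35 min; less 20 min break → 11 h 15 min
Sun: 05:41–13:32 = 7 h 51 min; less 30 min break → 7 h 21 min
Total: 10 h 31 min + 11 h 15 min + 7 h 21 min = 29 h 7 min.

29 h 7 min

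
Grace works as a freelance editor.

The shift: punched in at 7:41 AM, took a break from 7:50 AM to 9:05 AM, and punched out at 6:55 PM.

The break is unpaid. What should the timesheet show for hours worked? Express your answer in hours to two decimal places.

The shift: 7:41 AM–6:55 PM = 11 h 14 min; less 75 min break → 9 h 59 min

9.98 hours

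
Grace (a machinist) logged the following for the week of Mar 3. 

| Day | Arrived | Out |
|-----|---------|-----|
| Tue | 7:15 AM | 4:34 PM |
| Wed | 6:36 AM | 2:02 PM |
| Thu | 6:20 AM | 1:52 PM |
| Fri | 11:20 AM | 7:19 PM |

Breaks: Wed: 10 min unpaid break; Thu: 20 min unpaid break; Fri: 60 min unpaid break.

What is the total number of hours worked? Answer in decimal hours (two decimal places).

30.77 hours

Tue: 7:15 AM–4:34 PM = 9 h 19 min
Wed: 6:36 AM–2:02 PM = 7 h 26 min; less 10 min break → 7 h 16 min
Thu: 6:20 AM–1:52 PM = 7 h 32 min; less 20 min break → 7 h 12 min
Fri: 11:20 AM–7:19 PM = 7 h 59 min; less 60 min break → 6 h 59 min
Total: 9 h 19 min + 7 h 16 min + 7 h 12 min + 6 h 59 min = 30 h 46 min.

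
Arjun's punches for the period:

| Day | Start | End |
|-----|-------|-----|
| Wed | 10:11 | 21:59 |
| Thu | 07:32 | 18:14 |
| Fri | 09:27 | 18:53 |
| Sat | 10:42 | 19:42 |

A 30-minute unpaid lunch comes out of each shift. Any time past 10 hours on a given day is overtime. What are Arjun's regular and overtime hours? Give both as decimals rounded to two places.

Regular 37.43 hours, overtime 1.50 hours

Wed: 10:11–21:59 = 11 h 48 min; less 30 min break → 11 h 18 min
Thu: 07:32–18:14 = 10 h 42 min; less 30 min break → 10 h 12 min
Fri: 09:27–18:53 = 9 h 26 min; less 30 min break → 8 h 56 min
Sat: 10:42–19:42 = 9 h 0 min; less 30 min break → 8 h 30 min
Wed reg 10 h 0 min / OT 1 h 18 min; Thu reg 10 h 0 min / OT 0 h 12 min; Fri reg 8 h 56 min / OT 0 h 0 min; Sat reg 8 h 30 min / OT 0 h 0 min.
Totals: regular 37 h 26 min, overtime 1 h 30 min.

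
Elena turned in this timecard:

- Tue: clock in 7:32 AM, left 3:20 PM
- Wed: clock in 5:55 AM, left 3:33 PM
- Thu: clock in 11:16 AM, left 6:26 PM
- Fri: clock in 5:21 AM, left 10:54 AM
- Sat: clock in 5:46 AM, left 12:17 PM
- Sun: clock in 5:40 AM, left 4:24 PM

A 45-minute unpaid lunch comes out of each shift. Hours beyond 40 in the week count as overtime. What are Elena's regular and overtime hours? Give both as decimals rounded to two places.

Regular 40.00 hours, overtime 2.90 hours

Tue: 7:32 AM–3:20 PM = 7 h 48 min; less 45 min break → 7 h 3 min
Wed: 5:55 AM–3:33 PM = 9 h 38 min; less 45 min break → 8 h 53 min
Thu: 11:16 AM–6:26 PM = 7 h 10 min; less 45 min break → 6 h 25 min
Fri: 5:21 AM–10:54 AM = 5 h 33 min; less 45 min break → 4 h 48 min
Sat: 5:46 AM–12:17 PM = 6 h 31 min; less 45 min break → 5 h 46 min
Sun: 5:40 AM–4:24 PM = 10 h 44 min; less 45 min break → 9 h 59 min
Total worked: 42 h 54 min = 42.90 h.
Threshold 40 h → overtime 2 h 54 min, regular 40 h 0 min.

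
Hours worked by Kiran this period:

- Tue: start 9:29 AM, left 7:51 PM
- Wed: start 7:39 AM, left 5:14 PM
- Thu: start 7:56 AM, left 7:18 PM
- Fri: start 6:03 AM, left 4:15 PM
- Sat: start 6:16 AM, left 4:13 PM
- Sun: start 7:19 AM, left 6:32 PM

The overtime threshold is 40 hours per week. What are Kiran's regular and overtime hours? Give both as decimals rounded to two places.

Regular 40.00 hours, overtime 22.68 hours

Tue: 9:29 AM–7:51 PM = 10 h 22 min
Wed: 7:39 AM–5:14 PM = 9 h 35 min
Thu: 7:56 AM–7:18 PM = 11 h 22 min
Fri: 6:03 AM–4:15 PM = 10 h 12 min
Sat: 6:16 AM–4:13 PM = 9 h 57 min
Sun: 7:19 AM–6:32 PM = 11 h 13 min
Total worked: 62 h 41 min = 62.68 h.
Threshold 40 h → overtime 22 h 41 min, regular 40 h 0 min.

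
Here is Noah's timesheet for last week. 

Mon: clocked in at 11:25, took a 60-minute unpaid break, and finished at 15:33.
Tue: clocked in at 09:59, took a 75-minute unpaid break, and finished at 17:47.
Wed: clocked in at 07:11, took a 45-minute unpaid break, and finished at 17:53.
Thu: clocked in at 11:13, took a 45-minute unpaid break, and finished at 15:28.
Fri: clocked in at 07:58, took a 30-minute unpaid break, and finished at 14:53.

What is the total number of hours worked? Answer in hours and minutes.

29 h 33 min

Mon: 11:25–15:33 = 4 h 8 min; less 60 min break → 3 h 8 min
Tue: 09:59–17:47 = 7 h 48 min; less 75 min break → 6 h 33 min
Wed: 07:11–17:53 = 10 h 42 min; less 45 min break → 9 h 57 min
Thu: 11:13–15:28 = 4 h 15 min; less 45 min break → 3 h 30 min
Fri: 07:58–14:53 = 6 h 55 min; less 30 min break → 6 h 25 min
Total: 3 h 8 min + 6 h 33 min + 9 h 57 min + 3 h 30 min + 6 h 25 min = 29 h 33 min.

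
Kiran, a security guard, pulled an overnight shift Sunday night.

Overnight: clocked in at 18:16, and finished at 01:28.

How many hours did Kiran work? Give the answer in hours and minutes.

Overnight: 18:16 → midnight = 5 h 44 min; midnight → 01:28 = 1 h 28 min; span 7 h 12 min

7 h 12 min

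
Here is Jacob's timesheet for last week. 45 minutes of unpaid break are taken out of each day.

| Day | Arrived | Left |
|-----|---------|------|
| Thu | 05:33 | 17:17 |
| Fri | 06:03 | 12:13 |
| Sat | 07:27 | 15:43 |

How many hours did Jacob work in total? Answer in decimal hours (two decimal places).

Thu: 05:33–17:17 = 11 h 44 min; less 45 min break → 10 h 59 min
Fri: 06:03–12:13 = 6 h 10 min; less 45 min break → 5 h 25 min
Sat: 07:27–15:43 = 8 h 16 min; less 45 min break → 7 h 31 min
Total: 10 h 59 min + 5 h 25 min + 7 h 31 min = 23 h 55 min.

23.92 hours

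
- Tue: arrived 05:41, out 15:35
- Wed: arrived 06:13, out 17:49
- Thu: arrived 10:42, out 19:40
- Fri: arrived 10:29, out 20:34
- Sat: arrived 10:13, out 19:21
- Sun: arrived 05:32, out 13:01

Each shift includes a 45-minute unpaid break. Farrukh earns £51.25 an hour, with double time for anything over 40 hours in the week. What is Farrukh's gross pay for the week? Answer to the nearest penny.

£3348.33

Tue: 05:41–15:35 = 9 h 54 min; less 45 min break → 9 h 9 min
Wed: 06:13–17:49 = 11 h 36 min; less 45 min break → 10 h 51 min
Thu: 10:42–19:40 = 8 h 58 min; less 45 min break → 8 h 13 min
Fri: 10:29–20:34 = 10 h 5 min; less 45 min break → 9 h 20 min
Sat: 10:13–19:21 = 9 h 8 min; less 45 min break → 8 h 23 min
Sun: 05:32–13:01 = 7 h 29 min; less 45 min break → 6 h 44 min
Total worked: 52 h 40 min = 3160 min.
Regular 40 h 0 min = 2400 min at £51.25/h; overtime 12 h 40 min = 760 min at £102.50/h.
Pay = (2400 × £51.25 + 760 × £102.50) ÷ 60 = £3348.33.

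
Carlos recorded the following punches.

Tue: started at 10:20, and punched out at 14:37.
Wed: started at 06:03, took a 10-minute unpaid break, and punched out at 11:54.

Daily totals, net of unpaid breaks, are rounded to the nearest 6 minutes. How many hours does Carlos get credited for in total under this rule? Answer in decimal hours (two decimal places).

10.00 hours

Tue: 10:20–14:37 = 4 h 17 min → rounds to 4 h 18 min
Wed: 06:03–11:54 = 5 h 51 min − 10 min = 5 h 41 min → rounds to 5 h 42 min
Total credited: 10 h 0 min.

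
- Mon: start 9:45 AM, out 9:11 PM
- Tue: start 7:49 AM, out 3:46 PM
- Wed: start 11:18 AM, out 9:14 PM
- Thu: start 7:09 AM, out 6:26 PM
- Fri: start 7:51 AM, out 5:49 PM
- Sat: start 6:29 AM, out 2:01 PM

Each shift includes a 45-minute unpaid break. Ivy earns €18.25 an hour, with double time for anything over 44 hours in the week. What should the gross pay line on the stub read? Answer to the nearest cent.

Mon: 9:45 AM–9:11 PM = 11 h 26 min; less 45 min break → 10 h 41 min
Tue: 7:49 AM–3:46 PM = 7 h 57 min; less 45 min break → 7 h 12 min
Wed: 11:18 AM–9:14 PM = 9 h 56 min; less 45 min break → 9 h 11 min
Thu: 7:09 AM–6:26 PM = 11 h 17 min; less 45 min break → 10 h 32 min
Fri: 7:51 AM–5:49 PM = 9 h 58 min; less 45 min break → 9 h 13 min
Sat: 6:29 AM–2:01 PM = 7 h 32 min; less 45 min break → 6 h 47 min
Total worked: 53 h 36 min = 3216 min.
Regular 44 h 0 min = 2640 min at €18.25/h; overtime 9 h 36 min = 576 min at €36.50/h.
Pay = (2640 × €18.25 + 576 × €36.50) ÷ 60 = €1153.40.

€1153.40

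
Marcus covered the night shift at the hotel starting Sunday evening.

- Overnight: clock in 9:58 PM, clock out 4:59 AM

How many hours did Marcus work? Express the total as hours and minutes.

7 h 1 min

Overnight: 9:58 PM → midnight = 2 h 2 min; midnight → 4:59 AM = 4 h 59 min; span 7 h 1 min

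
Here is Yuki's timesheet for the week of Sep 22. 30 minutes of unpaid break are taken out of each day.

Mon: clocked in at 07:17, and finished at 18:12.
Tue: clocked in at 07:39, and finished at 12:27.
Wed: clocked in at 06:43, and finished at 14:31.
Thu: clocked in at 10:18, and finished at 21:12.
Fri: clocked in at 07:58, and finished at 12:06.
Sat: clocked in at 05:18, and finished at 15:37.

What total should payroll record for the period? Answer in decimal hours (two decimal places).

45.87 hours

Mon: 07:17–18:12 = 10 h 55 min; less 30 min break → 10 h 25 min
Tue: 07:39–12:27 = 4 h 48 min; less 30 min break → 4 h 18 min
Wed: 06:43–14:31 = 7 h 48 min; less 30 min break → 7 h 18 min
Thu: 10:18–21:12 = 10 h 54 min; less 30 min break → 10 h 24 min
Fri: 07:58–12:06 = 4 h 8 min; less 30 min break → 3 h 38 min
Sat: 05:18–15:37 = 10 h 19 min; less 30 min break → 9 h 49 min
Total: 10 h 25 min + 4 h 18 min + 7 h 18 min + 10 h 24 min + 3 h 38 min + 9 h 49 min = 45 h 52 min.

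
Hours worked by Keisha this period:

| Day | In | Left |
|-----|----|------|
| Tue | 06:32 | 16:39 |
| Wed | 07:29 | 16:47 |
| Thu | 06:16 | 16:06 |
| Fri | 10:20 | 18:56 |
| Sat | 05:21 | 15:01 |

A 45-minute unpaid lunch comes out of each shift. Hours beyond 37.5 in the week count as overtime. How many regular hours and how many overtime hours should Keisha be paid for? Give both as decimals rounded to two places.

Regular 37.50 hours, overtime 6.27 hours

Tue: 06:32–16:39 = 10 h 7 min; less 45 min break → 9 h 22 min
Wed: 07:29–16:47 = 9 h 18 min; less 45 min break → 8 h 33 min
Thu: 06:16–16:06 = 9 h 50 min; less 45 min break → 9 h 5 min
Fri: 10:20–18:56 = 8 h 36 min; less 45 min break → 7 h 51 min
Sat: 05:21–15:01 = 9 h 40 min; less 45 min break → 8 h 55 min
Total worked: 43 h 46 min = 43.77 h.
Threshold 37.5 h → overtime 6 h 16 min, regular 37 h 30 min.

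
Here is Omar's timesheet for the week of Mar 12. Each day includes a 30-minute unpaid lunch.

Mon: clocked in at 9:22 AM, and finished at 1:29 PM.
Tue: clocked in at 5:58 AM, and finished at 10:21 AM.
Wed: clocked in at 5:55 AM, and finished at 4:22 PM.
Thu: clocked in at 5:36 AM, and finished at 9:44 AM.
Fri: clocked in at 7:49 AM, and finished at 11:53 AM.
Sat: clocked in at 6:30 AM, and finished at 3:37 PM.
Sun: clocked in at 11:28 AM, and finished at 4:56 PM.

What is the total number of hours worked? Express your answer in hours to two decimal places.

38.23 hours

Mon: 9:22 AM–1:29 PM = 4 h 7 min; less 30 min break → 3 h 37 min
Tue: 5:58 AM–10:21 AM = 4 h 23 min; less 30 min break → 3 h 53 min
Wed: 5:55 AM–4:22 PM = 10 h 27 min; less 30 min break → 9 h 57 min
Thu: 5:36 AM–9:44 AM = 4 h 8 min; less 30 min break → 3 h 38 min
Fri: 7:49 AM–11:53 AM = 4 h 4 min; less 30 min break → 3 h 34 min
Sat: 6:30 AM–3:37 PM = 9 h 7 min; less 30 min break → 8 h 37 min
Sun: 11:28 AM–4:56 PM = 5 h 28 min; less 30 min break → 4 h 58 min
Total: 3 h 37 min + 3 h 53 min + 9 h 57 min + 3 h 38 min + 3 h 34 min + 8 h 37 min + 4 h 58 min = 38 h 14 min.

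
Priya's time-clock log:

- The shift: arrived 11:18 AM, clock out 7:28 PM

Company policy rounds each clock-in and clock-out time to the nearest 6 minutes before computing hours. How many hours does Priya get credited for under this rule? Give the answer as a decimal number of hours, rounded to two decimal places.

The shift: in 11:18 AM→11:18 AM, out 7:28 PM→7:30 PM; 8 h 12 min

8.20 hours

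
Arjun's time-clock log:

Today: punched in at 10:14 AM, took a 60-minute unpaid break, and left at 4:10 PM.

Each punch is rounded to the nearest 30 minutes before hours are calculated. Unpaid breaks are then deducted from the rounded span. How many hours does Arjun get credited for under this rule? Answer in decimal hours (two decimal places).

5.00 hours

Today: in 10:14 AM→10:00 AM, out 4:10 PM→4:00 PM; 6 h 0 min − 60 min = 5 h 0 min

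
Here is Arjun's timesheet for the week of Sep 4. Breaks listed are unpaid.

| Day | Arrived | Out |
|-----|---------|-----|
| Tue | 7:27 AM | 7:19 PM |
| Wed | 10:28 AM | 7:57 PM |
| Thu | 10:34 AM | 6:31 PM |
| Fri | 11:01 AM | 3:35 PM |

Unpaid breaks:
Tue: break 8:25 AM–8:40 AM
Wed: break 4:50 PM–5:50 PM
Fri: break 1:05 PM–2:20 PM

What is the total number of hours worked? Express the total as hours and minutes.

Tue: 7:27 AM–7:19 PM = 11 h 52 min; less 15 min break → 11 h 37 min
Wed: 10:28 AM–7:57 PM = 9 h 29 min; less 60 min break → 8 h 29 min
Thu: 10:34 AM–6:31 PM = 7 h 57 min
Fri: 11:01 AM–3:35 PM = 4 h 34 min; less 75 min break → 3 h 19 min
Total: 11 h 37 min + 8 h 29 min + 7 h 57 min + 3 h 19 min = 31 h 22 min.

31 h 22 min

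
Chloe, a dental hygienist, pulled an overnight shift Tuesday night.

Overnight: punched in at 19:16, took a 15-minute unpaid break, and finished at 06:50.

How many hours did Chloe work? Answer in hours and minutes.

11 h 19 min

Overnight: 19:16 → midnight = 4 h 44 min; midnight → 06:50 = 6 h 50 min; span 11 h 34 min; less 15 min break → 11 h 19 min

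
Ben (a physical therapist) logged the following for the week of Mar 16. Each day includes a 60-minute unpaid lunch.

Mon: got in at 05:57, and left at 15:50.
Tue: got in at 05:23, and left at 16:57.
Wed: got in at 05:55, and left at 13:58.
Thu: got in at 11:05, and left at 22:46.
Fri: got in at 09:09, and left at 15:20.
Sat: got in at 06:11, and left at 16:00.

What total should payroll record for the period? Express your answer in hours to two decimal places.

51.18 hours

Mon: 05:57–15:50 = 9 h 53 min; less 60 min break → 8 h 53 min
Tue: 05:23–16:57 = 11 h 34 min; less 60 min break → 10 h 34 min
Wed: 05:55–13:58 = 8 h 3 min; less 60 min break → 7 h 3 min
Thu: 11:05–22:46 = 11 h 41 min; less 60 min break → 10 h 41 min
Fri: 09:09–15:20 = 6 h 11 min; less 60 min break → 5 h 11 min
Sat: 06:11–16:00 = 9 h 49 min; less 60 min break → 8 h 49 min
Total: 8 h 53 min + 10 h 34 min + 7 h 3 min + 10 h 41 min + 5 h 11 min + 8 h 49 min = 51 h 11 min.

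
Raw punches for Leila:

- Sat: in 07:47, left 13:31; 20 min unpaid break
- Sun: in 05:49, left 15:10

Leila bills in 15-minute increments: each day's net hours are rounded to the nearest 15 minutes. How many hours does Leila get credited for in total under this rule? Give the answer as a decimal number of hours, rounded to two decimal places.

14.75 hours

Sat: 07:47–13:31 = 5 h 44 min − 20 min = 5 h 24 min → rounds to 5 h 30 min
Sun: 05:49–15:10 = 9 h 21 min → rounds to 9 h 15 min
Total credited: 14 h 45 min.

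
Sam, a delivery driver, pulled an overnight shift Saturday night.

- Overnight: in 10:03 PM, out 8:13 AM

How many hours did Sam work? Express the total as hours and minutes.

10 h 10 min

Overnight: 10:03 PM → midnight = 1 h 57 min; midnight → 8:13 AM = 8 h 13 min; span 10 h 10 min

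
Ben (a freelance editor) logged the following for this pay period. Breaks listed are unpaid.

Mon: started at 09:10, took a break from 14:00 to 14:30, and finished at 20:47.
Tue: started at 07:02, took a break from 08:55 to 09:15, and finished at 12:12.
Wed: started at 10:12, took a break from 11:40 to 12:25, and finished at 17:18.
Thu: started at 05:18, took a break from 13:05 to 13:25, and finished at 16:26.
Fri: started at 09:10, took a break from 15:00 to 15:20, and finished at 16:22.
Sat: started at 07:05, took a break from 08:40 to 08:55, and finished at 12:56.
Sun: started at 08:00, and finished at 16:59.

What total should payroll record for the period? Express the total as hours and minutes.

Mon: 09:10–20:47 = 11 h 37 min; less 30 min break → 11 h 7 min
Tue: 07:02–12:12 = 5 h 10 min; less 20 min break → 4 h 50 min
Wed: 10:12–17:18 = 7 h 6 min; less 45 min break → 6 h 21 min
Thu: 05:18–16:26 = 11 h 8 min; less 20 min break → 10 h 48 min
Fri: 09:10–16:22 = 7 h 12 min; less 20 min break → 6 h 52 min
Sat: 07:05–12:56 = 5 h 51 min; less 15 min break → 5 h 36 min
Sun: 08:00–16:59 = 8 h 59 min
Total: 11 h 7 min + 4 h 50 min + 6 h 21 min + 10 h 48 min + 6 h 52 min + 5 h 36 min + 8 h 59 min = 54 h 33 min.

54 h 33 min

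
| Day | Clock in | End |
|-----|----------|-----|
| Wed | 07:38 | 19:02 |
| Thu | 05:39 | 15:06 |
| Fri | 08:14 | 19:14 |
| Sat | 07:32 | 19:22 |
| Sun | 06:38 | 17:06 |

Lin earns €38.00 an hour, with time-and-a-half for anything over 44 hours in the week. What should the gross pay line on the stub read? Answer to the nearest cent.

Wed: 07:38–19:02 = 11 h 24 min
Thu: 05:39–15:06 = 9 h 27 min
Fri: 08:14–19:14 = 11 h 0 min
Sat: 07:32–19:22 = 11 h 50 min
Sun: 06:38–17:06 = 10 h 28 min
Total worked: 54 h 9 min = 3249 min.
Regular 44 h 0 min = 2640 min at €38.00/h; overtime 10 h 9 min = 609 min at €57.00/h.
Pay = (2640 × €38.00 + 609 × €57.00) ÷ 60 = €2250.55.

€2250.55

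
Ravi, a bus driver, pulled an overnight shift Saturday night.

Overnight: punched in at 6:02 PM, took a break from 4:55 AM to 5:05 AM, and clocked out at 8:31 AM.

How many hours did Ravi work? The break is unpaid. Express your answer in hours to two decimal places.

14.32 hours

Overnight: 6:02 PM → midnight = 5 h 58 min; midnight → 8:31 AM = 8 h 31 min; span 14 h 29 min; less 10 min break → 14 h 19 min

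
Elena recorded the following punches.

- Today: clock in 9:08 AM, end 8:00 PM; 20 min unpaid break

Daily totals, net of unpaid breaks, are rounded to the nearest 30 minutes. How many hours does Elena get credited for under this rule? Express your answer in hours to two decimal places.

Today: 9:08 AM–8:00 PM = 10 h 52 min − 20 min = 10 h 32 min → rounds to 10 h 30 min

10.50 hours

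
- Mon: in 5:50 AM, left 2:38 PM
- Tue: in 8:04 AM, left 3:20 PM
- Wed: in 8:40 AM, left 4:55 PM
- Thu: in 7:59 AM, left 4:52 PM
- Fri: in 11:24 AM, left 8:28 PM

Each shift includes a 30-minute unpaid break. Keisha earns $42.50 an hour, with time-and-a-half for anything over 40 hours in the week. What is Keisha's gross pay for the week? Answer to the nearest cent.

Mon: 5:50 AM–2:38 PM = 8 h 48 min; less 30 min break → 8 h 18 min
Tue: 8:04 AM–3:20 PM = 7 h 16 min; less 30 min break → 6 h 46 min
Wed: 8:40 AM–4:55 PM = 8 h 15 min; less 30 min break → 7 h 45 min
Thu: 7:59 AM–4:52 PM = 8 h 53 min; less 30 min break → 8 h 23 min
Fri: 11:24 AM–8:28 PM = 9 h 4 min; less 30 min break → 8 h 34 min
Total worked: 39 h 46 min = 2386 min.
Regular 39 h 46 min = 2386 min at $42.50/h; overtime 0 h 0 min = 0 min at $63.75/h.
Pay = (2386 × $42.50 + 0 × $63.75) ÷ 60 = $1690.08.

$1690.08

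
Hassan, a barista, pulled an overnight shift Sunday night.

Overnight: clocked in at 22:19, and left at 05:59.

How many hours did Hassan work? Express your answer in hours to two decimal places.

7.67 hours

Overnight: 22:19 → midnight = 1 h 41 min; midnight → 05:59 = 5 h 59 min; span 7 h 40 min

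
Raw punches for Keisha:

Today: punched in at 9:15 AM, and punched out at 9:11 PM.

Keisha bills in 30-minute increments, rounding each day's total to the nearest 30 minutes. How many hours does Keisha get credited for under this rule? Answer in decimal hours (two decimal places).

Today: 9:15 AM–9:11 PM = 11 h 56 min → rounds to 12 h 0 min

12.00 hours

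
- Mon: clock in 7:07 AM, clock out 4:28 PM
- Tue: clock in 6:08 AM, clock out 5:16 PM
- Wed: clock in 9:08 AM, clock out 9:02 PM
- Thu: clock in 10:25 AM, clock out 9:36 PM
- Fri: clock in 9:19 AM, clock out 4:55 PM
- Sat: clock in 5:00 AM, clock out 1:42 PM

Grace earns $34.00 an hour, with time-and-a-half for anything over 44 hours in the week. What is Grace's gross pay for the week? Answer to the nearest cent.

Mon: 7:07 AM–4:28 PM = 9 h 21 min
Tue: 6:08 AM–5:16 PM = 11 h 8 min
Wed: 9:08 AM–9:02 PM = 11 h 54 min
Thu: 10:25 AM–9:36 PM = 11 h 11 min
Fri: 9:19 AM–4:55 PM = 7 h 36 min
Sat: 5:00 AM–1:42 PM = 8 h 42 min
Total worked: 59 h 52 min = 3592 min.
Regular 44 h 0 min = 2640 min at $34.00/h; overtime 15 h 52 min = 952 min at $51.00/h.
Pay = (2640 × $34.00 + 952 × $51.00) ÷ 60 = $2305.20.

$2305.20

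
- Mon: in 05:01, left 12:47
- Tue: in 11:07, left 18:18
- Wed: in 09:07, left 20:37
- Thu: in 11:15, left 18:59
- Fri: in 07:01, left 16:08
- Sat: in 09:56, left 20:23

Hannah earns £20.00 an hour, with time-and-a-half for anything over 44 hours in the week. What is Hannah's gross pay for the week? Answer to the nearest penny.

Mon: 05:01–12:47 = 7 h 46 min
Tue: 11:07–18:18 = 7 h 11 min
Wed: 09:07–20:37 = 11 h 30 min
Thu: 11:15–18:59 = 7 h 44 min
Fri: 07:01–16:08 = 9 h 7 min
Sat: 09:56–20:23 = 10 h 27 min
Total worked: 53 h 45 min = 3225 min.
Regular 44 h 0 min = 2640 min at £20.00/h; overtime 9 h 45 min = 585 min at £30.00/h.
Pay = (2640 × £20.00 + 585 × £30.00) ÷ 60 = £1172.50.

£1172.50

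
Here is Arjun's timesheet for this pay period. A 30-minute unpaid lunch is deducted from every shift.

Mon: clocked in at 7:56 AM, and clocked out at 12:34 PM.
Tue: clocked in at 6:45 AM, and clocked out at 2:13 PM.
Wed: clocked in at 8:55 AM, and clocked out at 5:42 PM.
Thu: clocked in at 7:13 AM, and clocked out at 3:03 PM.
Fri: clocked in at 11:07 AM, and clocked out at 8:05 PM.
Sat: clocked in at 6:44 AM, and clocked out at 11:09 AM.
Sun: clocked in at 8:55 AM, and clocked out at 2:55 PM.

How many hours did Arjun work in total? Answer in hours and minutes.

44 h 36 min

Mon: 7:56 AM–12:34 PM = 4 h 38 min; less 30 min break → 4 h 8 min
Tue: 6:45 AM–2:13 PM = 7 h 28 min; less 30 min break → 6 h 58 min
Wed: 8:55 AM–5:42 PM = 8 h 47 min; less 30 min break → 8 h 17 min
Thu: 7:13 AM–3:03 PM = 7 h 50 min; less 30 min break → 7 h 20 min
Fri: 11:07 AM–8:05 PM = 8 h 58 min; less 30 min break → 8 h 28 min
Sat: 6:44 AM–11:09 AM = 4 h 25 min; less 30 min break → 3 h 55 min
Sun: 8:55 AM–2:55 PM = 6 h 0 min; less 30 min break → 5 h 30 min
Total: 4 h 8 min + 6 h 58 min + 8 h 17 min + 7 h 20 min + 8 h 28 min + 3 h 55 min + 5 h 30 min = 44 h 36 min.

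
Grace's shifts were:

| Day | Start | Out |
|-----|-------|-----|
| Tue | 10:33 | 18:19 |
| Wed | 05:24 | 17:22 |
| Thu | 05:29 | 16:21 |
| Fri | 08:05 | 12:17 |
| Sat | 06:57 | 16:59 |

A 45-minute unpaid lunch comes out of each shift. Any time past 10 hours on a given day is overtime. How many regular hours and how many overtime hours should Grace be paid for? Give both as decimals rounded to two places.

Tue: 10:33–18:19 = 7 h 46 min; less 45 min break → 7 h 1 min
Wed: 05:24–17:22 = 11 h 58 min; less 45 min break → 11 h 13 min
Thu: 05:29–16:21 = 10 h 52 min; less 45 min break → 10 h 7 min
Fri: 08:05–12:17 = 4 h 12 min; less 45 min break → 3 h 27 min
Sat: 06:57–16:59 = 10 h 2 min; less 45 min break → 9 h 17 min
Tue reg 7 h 1 min / OT 0 h 0 min; Wed reg 10 h 0 min / OT 1 h 13 min; Thu reg 10 h 0 min / OT 0 h 7 min; Fri reg 3 h 27 min / OT 0 h 0 min; Sat reg 9 h 17 min / OT 0 h 0 min.
Totals: regular 39 h 45 min, overtime 1 h 20 min.

Regular 39.75 hours, overtime 1.33 hours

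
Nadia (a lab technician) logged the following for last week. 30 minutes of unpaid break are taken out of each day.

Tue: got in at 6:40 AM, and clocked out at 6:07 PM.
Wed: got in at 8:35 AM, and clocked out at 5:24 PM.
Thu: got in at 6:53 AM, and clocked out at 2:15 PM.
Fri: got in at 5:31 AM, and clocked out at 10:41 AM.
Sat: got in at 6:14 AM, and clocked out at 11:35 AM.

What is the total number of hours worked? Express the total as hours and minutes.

Tue: 6:40 AM–6:07 PM = 11 h 27 min; less 30 min break → 10 h 57 min
Wed: 8:35 AM–5:24 PM = 8 h 49 min; less 30 min break → 8 h 19 min
Thu: 6:53 AM–2:15 PM = 7 h 22 min; less 30 min break → 6 h 52 min
Fri: 5:31 AM–10:41 AM = 5 h 10 min; less 30 min break → 4 h 40 min
Sat: 6:14 AM–11:35 AM = 5 h 21 min; less 30 min break → 4 h 51 min
Total: 10 h 57 min + 8 h 19 min + 6 h 52 min + 4 h 40 min + 4 h 51 min = 35 h 39 min.

35 h 39 min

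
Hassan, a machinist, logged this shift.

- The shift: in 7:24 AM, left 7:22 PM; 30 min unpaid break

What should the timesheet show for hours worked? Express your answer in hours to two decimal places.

11.47 hours

The shift: 7:24 AM–7:22 PM = 11 h 58 min; less 30 min break → 11 h 28 min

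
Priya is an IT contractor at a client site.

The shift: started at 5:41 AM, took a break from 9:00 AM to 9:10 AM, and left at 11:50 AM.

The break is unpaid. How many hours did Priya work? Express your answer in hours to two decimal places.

The shift: 5:41 AM–11:50 AM = 6 h 9 min; less 10 min break → 5 h 59 min

5.98 hours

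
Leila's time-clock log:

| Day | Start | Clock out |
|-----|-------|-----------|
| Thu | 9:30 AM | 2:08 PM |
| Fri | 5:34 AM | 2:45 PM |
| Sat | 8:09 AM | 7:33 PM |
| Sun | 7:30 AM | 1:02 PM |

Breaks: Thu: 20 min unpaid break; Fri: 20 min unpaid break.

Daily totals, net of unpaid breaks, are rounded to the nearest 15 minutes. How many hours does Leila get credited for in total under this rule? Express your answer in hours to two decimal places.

Thu: 9:30 AM–2:08 PM = 4 h 38 min − 20 min = 4 h 18 min → rounds to 4 h 15 min
Fri: 5:34 AM–2:45 PM = 9 h 11 min − 20 min = 8 h 51 min → rounds to 8 h 45 min
Sat: 8:09 AM–7:33 PM = 11 h 24 min → rounds to 11 h 30 min
Sun: 7:30 AM–1:02 PM = 5 h 32 min → rounds to 5 h 30 min
Total credited: 30 h 0 min.

30.00 hours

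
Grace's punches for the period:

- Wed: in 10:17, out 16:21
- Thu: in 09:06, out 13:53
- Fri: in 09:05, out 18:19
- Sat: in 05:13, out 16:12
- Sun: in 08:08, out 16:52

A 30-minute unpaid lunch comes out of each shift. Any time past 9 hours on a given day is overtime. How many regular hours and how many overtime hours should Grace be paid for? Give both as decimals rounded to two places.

Regular 35.82 hours, overtime 1.48 hours

Wed: 10:17–16:21 = 6 h 4 min; less 30 min break → 5 h 34 min
Thu: 09:06–13:53 = 4 h 47 min; less 30 min break → 4 h 17 min
Fri: 09:05–18:19 = 9 h 14 min; less 30 min break → 8 h 44 min
Sat: 05:13–16:12 = 10 h 59 min; less 30 min break → 10 h 29 min
Sun: 08:08–16:52 = 8 h 44 min; less 30 min break → 8 h 14 min
Wed reg 5 h 34 min / OT 0 h 0 min; Thu reg 4 h 17 min / OT 0 h 0 min; Fri reg 8 h 44 min / OT 0 h 0 min; Sat reg 9 h 0 min / OT 1 h 29 min; Sun reg 8 h 14 min / OT 0 h 0 min.
Totals: regular 35 h 49 min, overtime 1 h 29 min.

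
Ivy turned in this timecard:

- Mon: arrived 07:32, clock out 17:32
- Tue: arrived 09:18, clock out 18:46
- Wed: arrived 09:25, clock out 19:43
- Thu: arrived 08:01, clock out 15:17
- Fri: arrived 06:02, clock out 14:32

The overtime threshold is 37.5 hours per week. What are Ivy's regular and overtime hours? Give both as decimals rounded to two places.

Mon: 07:32–17:32 = 10 h 0 min
Tue: 09:18–18:46 = 9 h 28 min
Wed: 09:25–19:43 = 10 h 18 min
Thu: 08:01–15:17 = 7 h 16 min
Fri: 06:02–14:32 = 8 h 30 min
Total worked: 45 h 32 min = 45.53 h.
Threshold 37.5 h → overtime 8 h 2 min, regular 37 h 30 min.

Regular 37.50 hours, overtime 8.03 hours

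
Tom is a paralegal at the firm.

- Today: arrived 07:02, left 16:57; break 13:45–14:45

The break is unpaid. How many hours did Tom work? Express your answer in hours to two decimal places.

Today: 07:02–16:57 = 9 h 55 min; less 60 min break → 8 h 55 min

8.92 hours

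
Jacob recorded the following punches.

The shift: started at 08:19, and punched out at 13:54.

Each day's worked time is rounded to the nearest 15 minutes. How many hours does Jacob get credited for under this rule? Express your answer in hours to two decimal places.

The shift: 08:19–13:54 = 5 h 35 min → rounds to 5 h 30 min

5.50 hours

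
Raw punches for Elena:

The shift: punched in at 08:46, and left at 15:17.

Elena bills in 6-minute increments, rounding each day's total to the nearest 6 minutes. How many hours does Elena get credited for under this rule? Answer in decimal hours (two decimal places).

The shift: 08:46–15:17 = 6 h 31 min → rounds to 6 h 30 min

6.50 hours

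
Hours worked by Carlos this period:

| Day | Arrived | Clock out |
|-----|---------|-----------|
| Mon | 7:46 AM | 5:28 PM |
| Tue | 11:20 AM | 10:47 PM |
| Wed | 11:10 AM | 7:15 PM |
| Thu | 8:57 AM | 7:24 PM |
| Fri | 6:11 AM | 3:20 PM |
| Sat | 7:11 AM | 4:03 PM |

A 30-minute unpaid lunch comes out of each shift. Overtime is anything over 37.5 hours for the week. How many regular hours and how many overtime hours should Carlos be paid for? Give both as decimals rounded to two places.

Mon: 7:46 AM–5:28 PM = 9 h 42 min; less 30 min break → 9 h 12 min
Tue: 11:20 AM–10:47 PM = 11 h 27 min; less 30 min break → 10 h 57 min
Wed: 11:10 AM–7:15 PM = 8 h 5 min; less 30 min break → 7 h 35 min
Thu: 8:57 AM–7:24 PM = 10 h 27 min; less 30 min break → 9 h 57 min
Fri: 6:11 AM–3:20 PM = 9 h 9 min; less 30 min break → 8 h 39 min
Sat: 7:11 AM–4:03 PM = 8 h 52 min; less 30 min break → 8 h 22 min
Total worked: 54 h 42 min = 54.70 h.
Threshold 37.5 h → overtime 17 h 12 min, regular 37 h 30 min.

Regular 37.50 hours, overtime 17.20 hours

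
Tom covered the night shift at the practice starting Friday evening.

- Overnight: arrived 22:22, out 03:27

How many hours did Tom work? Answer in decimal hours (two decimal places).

5.08 hours

Overnight: 22:22 → midnight = 1 h 38 min; midnight → 03:27 = 3 h 27 min; span 5 h 5 min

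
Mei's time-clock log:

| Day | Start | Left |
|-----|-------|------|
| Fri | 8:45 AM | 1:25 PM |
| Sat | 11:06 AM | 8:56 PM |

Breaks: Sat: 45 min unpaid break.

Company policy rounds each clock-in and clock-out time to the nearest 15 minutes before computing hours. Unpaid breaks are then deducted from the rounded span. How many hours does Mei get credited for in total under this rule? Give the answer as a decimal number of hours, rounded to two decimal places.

Fri: in 8:45 AM→8:45 AM, out 1:25 PM→1:30 PM; 4 h 45 min
Sat: in 11:06 AM→11:00 AM, out 8:56 PM→9:00 PM; 10 h 0 min − 45 min = 9 h 15 min
Total credited: 14 h 0 min.

14.00 hours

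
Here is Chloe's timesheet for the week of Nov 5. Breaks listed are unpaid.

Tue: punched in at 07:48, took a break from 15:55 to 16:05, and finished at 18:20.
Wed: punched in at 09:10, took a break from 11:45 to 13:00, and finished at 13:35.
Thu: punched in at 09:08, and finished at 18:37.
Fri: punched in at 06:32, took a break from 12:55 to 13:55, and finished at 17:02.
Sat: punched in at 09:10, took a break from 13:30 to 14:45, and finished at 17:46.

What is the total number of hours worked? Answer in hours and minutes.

Tue: 07:48–18:20 = 10 h 32 min; less 10 min break → 10 h 22 min
Wed: 09:10–13:35 = 4 h 25 min; less 75 min break → 3 h 10 min
Thu: 09:08–18:37 = 9 h 29 min
Fri: 06:32–17:02 = 10 h 30 min; less 60 min break → 9 h 30 min
Sat: 09:10–17:46 = 8 h 36 min; less 75 min break → 7 h 21 min
Total: 10 h 22 min + 3 h 10 min + 9 h 29 min + 9 h 30 min + 7 h 21 min = 39 h 52 min.

39 h 52 min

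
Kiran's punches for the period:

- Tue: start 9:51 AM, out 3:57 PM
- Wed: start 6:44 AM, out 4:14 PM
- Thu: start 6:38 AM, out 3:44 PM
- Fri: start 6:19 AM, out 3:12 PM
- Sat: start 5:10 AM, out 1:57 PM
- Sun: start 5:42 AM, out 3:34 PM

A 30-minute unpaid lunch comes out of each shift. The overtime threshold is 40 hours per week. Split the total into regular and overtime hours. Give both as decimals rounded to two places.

Regular 40.00 hours, overtime 9.23 hours

Tue: 9:51 AM–3:57 PM = 6 h 6 min; less 30 min break → 5 h 36 min
Wed: 6:44 AM–4:14 PM = 9 h 30 min; less 30 min break → 9 h 0 min
Thu: 6:38 AM–3:44 PM = 9 h 6 min; less 30 min break → 8 h 36 min
Fri: 6:19 AM–3:12 PM = 8 h 53 min; less 30 min break → 8 h 23 min
Sat: 5:10 AM–1:57 PM = 8 h 47 min; less 30 min break → 8 h 17 min
Sun: 5:42 AM–3:34 PM = 9 h 52 min; less 30 min break → 9 h 22 min
Total worked: 49 h 14 min = 49.23 h.
Threshold 40 h → overtime 9 h 14 min, regular 40 h 0 min.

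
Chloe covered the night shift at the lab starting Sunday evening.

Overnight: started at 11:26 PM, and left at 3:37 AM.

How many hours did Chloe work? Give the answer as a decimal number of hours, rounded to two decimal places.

Overnight: 11:26 PM → midnight = 0 h 34 min; midnight → 3:37 AM = 3 h 37 min; span 4 h 11 min

4.18 hours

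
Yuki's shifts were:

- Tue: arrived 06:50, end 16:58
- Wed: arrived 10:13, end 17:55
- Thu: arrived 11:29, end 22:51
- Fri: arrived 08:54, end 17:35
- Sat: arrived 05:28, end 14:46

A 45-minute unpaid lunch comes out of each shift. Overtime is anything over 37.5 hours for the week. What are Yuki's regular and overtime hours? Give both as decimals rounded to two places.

Regular 37.50 hours, overtime 5.93 hours

Tue: 06:50–16:58 = 10 h 8 min; less 45 min break → 9 h 23 min
Wed: 10:13–17:55 = 7 h 42 min; less 45 min break → 6 h 57 min
Thu: 11:29–22:51 = 11 h 22 min; less 45 min break → 10 h 37 min
Fri: 08:54–17:35 = 8 h 41 min; less 45 min break → 7 h 56 min
Sat: 05:28–14:46 = 9 h 18 min; less 45 min break → 8 h 33 min
Total worked: 43 h 26 min = 43.43 h.
Threshold 37.5 h → overtime 5 h 56 min, regular 37 h 30 min.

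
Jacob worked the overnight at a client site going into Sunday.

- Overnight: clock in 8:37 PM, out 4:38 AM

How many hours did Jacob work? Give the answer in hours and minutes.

8 h 1 min

Overnight: 8:37 PM → midnight = 3 h 23 min; midnight → 4:38 AM = 4 h 38 min; span 8 h 1 min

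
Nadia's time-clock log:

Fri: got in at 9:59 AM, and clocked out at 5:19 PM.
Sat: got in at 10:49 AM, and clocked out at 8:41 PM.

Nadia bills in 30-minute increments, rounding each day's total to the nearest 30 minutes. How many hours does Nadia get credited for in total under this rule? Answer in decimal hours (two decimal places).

Fri: 9:59 AM–5:19 PM = 7 h 20 min → rounds to 7 h 30 min
Sat: 10:49 AM–8:41 PM = 9 h 52 min → rounds to 10 h 0 min
Total credited: 17 h 30 min.

17.50 hours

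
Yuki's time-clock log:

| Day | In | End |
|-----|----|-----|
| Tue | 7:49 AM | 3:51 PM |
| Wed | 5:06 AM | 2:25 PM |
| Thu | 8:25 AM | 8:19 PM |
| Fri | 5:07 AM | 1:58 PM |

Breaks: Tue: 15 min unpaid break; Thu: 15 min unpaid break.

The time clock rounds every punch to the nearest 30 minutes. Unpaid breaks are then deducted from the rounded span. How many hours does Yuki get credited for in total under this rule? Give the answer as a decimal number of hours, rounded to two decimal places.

Tue: in 7:49 AM→8:00 AM, out 3:51 PM→4:00 PM; 8 h 0 min − 15 min = 7 h 45 min
Wed: in 5:06 AM→5:00 AM, out 2:25 PM→2:30 PM; 9 h 30 min
Thu: in 8:25 AM→8:30 AM, out 8:19 PM→8:30 PM; 12 h 0 min − 15 min = 11 h 45 min
Fri: in 5:07 AM→5:00 AM, out 1:58 PM→2:00 PM; 9 h 0 min
Total credited: 38 h 0 min.

38.00 hours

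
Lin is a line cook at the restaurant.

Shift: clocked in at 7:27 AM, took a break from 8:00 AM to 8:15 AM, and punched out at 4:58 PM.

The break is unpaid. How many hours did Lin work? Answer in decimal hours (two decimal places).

Shift: 7:27 AM–4:58 PM = 9 h 31 min; less 15 min break → 9 h 16 min

9.27 hours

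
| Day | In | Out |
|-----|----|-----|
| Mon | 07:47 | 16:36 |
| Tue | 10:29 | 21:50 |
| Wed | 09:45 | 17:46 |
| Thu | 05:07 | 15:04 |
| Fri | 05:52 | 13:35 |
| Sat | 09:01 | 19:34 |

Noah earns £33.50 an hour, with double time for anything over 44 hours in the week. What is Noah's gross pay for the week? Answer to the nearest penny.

Mon: 07:47–16:36 = 8 h 49 min
Tue: 10:29–21:50 = 11 h 21 min
Wed: 09:45–17:46 = 8 h 1 min
Thu: 05:07–15:04 = 9 h 57 min
Fri: 05:52–13:35 = 7 h 43 min
Sat: 09:01–19:34 = 10 h 33 min
Total worked: 56 h 24 min = 3384 min.
Regular 44 h 0 min = 2640 min at £33.50/h; overtime 12 h 24 min = 744 min at £67.00/h.
Pay = (2640 × £33.50 + 744 × £67.00) ÷ 60 = £2304.80.

£2304.80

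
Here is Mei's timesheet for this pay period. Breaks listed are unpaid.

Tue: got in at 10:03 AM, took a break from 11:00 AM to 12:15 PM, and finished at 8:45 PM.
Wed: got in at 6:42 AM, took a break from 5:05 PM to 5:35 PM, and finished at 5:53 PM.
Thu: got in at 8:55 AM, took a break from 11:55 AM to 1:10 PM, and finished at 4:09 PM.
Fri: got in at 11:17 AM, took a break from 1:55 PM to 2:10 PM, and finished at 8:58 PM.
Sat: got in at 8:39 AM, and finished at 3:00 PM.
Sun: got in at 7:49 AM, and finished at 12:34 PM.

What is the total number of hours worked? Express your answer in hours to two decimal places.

Tue: 10:03 AM–8:45 PM = 10 h 42 min; less 75 min break → 9 h 27 min
Wed: 6:42 AM–5:53 PM = 11 h 11 min; less 30 min break → 10 h 41 min
Thu: 8:55 AM–4:09 PM = 7 h 14 min; less 75 min break → 5 h 59 min
Fri: 11:17 AM–8:58 PM = 9 h 41 min; less 15 min break → 9 h 26 min
Sat: 8:39 AM–3:00 PM = 6 h 21 min
Sun: 7:49 AM–12:34 PM = 4 h 45 min
Total: 9 h 27 min + 10 h 41 min + 5 h 59 min + 9 h 26 min + 6 h 21 min + 4 h 45 min = 46 h 39 min.

46.65 hours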